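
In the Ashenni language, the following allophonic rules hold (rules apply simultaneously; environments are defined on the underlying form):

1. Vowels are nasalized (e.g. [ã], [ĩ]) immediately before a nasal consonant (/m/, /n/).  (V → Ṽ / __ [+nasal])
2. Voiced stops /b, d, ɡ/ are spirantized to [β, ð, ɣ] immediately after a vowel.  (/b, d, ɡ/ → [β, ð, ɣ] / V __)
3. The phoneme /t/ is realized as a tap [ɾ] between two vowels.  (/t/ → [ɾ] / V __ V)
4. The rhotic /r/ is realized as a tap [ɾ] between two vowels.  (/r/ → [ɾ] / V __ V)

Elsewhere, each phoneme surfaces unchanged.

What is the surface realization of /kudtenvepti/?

[kuðtẽnvepti]

/k/ — not in any rule's target class → [k].
/u/ (between /k/ and /d/) fails the environment for rule 1, so it stays [u].
/d/ — between /u/ and /t/, immediately after a vowel — surfaces as [ð] (rule 2).
/t/ (between /d/ and /e/) is in the target of rule 3 but the environment (between two vowels) is not met → [t].
/e/ meets the environment for rule 1 (before a nasal consonant) → [ẽ].
/n/ (between /e/ and /v/) is unaffected → [n].
/v/ (between /n/ and /e/): no rule targets it → [v].
/e/ (between /v/ and /p/) fails the environment for rule 1, so it stays [e].
/p/ (between /e/ and /t/): no rule targets it → [p].
/t/ (between /p/ and /i/): rule 3 targets it, but not between two vowels → unchanged [t].
/i/ — word-final; rule 1 does not apply here → [i].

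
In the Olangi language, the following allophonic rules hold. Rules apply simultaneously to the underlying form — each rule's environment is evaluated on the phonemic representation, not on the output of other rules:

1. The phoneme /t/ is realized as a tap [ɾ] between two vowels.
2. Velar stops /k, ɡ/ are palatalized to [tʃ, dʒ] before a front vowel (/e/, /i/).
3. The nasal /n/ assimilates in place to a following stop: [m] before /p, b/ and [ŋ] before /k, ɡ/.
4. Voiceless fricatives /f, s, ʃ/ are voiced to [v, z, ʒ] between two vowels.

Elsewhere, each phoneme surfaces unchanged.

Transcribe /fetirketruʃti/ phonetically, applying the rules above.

/f/ (word-initial) fails the environment for rule 4, so it stays [f].
/t/ — between /e/ and /i/, between two vowels — surfaces as [ɾ] (rule 1).
/k/ meets the environment for rule 2 (before a front vowel) → [tʃ].
/t/ (between /e/ and /r/) fails the environment for rule 1, so it stays [t].
/ʃ/ — between /u/ and /t/; rule 4 does not apply here → [ʃ].
/t/ (between /ʃ/ and /i/) fails the environment for rule 1, so it stays [t].

[feɾirtʃetruʃti]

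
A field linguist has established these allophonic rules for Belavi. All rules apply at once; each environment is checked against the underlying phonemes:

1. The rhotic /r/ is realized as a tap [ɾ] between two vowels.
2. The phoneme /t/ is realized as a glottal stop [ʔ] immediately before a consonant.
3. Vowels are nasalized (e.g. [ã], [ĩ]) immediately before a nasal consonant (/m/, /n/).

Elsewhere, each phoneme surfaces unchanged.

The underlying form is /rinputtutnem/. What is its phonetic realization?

/r/ (word-initial) fails the environment for rule 1, so it stays [r].
/i/ (between /r/ and /n/): before a nasal consonant, so rule 3 applies → [ĩ].
/n/ (between /i/ and /p/) is unaffected → [n].
/p/ (between /n/ and /u/) is unaffected → [p].
/u/ (between /p/ and /t/) is in the target of rule 3 but the environment (before a nasal consonant) is not met → [u].
/t/ (between /u/ and /t/): immediately before a consonant, so rule 2 applies → [ʔ].
/t/ (between /t/ and /u/) fails the environment for rule 2, so it stays [t].
/u/ (between /t/ and /t/) is in the target of rule 3 but the environment (before a nasal consonant) is not met → [u].
Rule 2 applies to /t/ (between /u/ and /n/: immediately before a consonant) → [ʔ].
/n/ (between /t/ and /e/): no rule targets it → [n].
Rule 3 applies to /e/ (between /n/ and /m/: before a nasal consonant) → [ẽ].
/m/ (word-final) is unaffected → [m].

[rĩnpuʔtuʔnẽm]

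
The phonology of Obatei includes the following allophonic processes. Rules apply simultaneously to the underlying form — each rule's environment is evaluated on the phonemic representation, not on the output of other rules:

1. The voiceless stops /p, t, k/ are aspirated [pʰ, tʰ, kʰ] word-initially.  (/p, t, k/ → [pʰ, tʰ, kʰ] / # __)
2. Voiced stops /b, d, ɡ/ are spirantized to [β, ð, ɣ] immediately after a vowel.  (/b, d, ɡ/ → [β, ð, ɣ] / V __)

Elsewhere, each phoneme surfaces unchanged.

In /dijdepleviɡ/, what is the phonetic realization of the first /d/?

[d]

/d/ (word-initial) is in the target of rule 2 but the environment (immediately after a vowel) is not met → [d].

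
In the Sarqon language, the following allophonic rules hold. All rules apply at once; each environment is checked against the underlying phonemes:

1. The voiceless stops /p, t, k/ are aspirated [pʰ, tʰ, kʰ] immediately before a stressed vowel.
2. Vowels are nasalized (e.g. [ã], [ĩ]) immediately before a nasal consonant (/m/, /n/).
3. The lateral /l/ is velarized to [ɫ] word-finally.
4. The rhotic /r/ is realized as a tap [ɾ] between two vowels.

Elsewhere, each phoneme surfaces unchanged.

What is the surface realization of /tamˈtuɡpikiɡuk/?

[tãmˈtʰuɡpikiɡuk]

/t/ (word-initial) is in the target of rule 1 but the environment (immediately before a stressed vowel) is not met → [t].
/a/ — between /t/ and /m/, before a nasal consonant — surfaces as [ã] (rule 2).
/m/ — not in any rule's target class → [m].
/t/ (between /m/ and /u/) occurs immediately before a stressed vowel → [tʰ] by rule 1.
/u/ (between /t/ and /ɡ/) fails the environment for rule 2, so it stays [u].
/ɡ/ (between /u/ and /p/): no rule targets it → [ɡ].
/p/ (between /ɡ/ and /i/) is in the target of rule 1 but the environment (immediately before a stressed vowel) is not met → [p].
/i/ (between /p/ and /k/): rule 2 targets it, but not before a nasal consonant → unchanged [i].
/k/ (between /i/ and /i/): rule 1 targets it, but not immediately before a stressed vowel → unchanged [k].
/i/ — between /k/ and /ɡ/; rule 2 does not apply here → [i].
/ɡ/ stays [ɡ].
/u/ (between /ɡ/ and /k/) is in the target of rule 2 but the environment (before a nasal consonant) is not met → [u].
/k/ (word-final): rule 1 targets it, but not immediately before a stressed vowel → unchanged [k].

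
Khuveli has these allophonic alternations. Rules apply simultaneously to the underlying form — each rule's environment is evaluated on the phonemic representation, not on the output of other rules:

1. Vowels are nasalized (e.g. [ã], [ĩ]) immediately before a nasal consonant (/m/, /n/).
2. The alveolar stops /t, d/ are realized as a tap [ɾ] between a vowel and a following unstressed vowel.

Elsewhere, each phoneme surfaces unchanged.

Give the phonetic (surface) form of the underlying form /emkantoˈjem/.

[ẽmkãntoˈjẽm]

/e/ (word-initial): before a nasal consonant, so rule 1 applies → [ẽ].
/m/ — not in any rule's target class → [m].
/k/ stays [k].
/a/ meets the environment for rule 1 (before a nasal consonant) → [ã].
/n/ — not in any rule's target class → [n].
/t/ (between /n/ and /o/): rule 2 targets it, but not between a vowel and a following unstressed vowel → unchanged [t].
/o/ (between /t/ and /j/) is in the target of rule 1 but the environment (before a nasal consonant) is not met → [o].
/j/ stays [j].
Rule 1 applies to /e/ (between /j/ and /m/: before a nasal consonant) → [ẽ].
/m/ — not in any rule's target class → [m].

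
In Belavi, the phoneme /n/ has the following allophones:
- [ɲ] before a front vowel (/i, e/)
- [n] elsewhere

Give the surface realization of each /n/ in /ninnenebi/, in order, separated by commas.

[ɲ], [n], [ɲ], [ɲ]

Occurrence 1 (position 1): before a front vowel (/i, e/) → [ɲ].
Occurrence 2 (position 3): no conditioning environment matches → elsewhere allophone [n].
Occurrence 3 (position 4): before a front vowel (/i, e/) → [ɲ].
Occurrence 4 (position 6): before a front vowel (/i, e/) → [ɲ].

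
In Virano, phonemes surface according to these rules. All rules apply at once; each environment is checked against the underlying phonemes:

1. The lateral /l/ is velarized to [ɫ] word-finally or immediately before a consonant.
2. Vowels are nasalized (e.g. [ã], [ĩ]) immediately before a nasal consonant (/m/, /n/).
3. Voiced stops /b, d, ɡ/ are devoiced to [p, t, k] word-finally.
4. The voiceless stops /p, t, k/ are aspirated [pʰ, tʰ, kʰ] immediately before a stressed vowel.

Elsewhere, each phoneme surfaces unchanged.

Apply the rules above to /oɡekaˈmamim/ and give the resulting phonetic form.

/o/ (word-initial) is in the target of rule 2 but the environment (before a nasal consonant) is not met → [o].
/ɡ/ (between /o/ and /e/): rule 3 targets it, but not word-finally → unchanged [ɡ].
/e/ — between /ɡ/ and /k/; rule 2 does not apply here → [e].
/k/ (between /e/ and /a/) is in the target of rule 4 but the environment (immediately before a stressed vowel) is not met → [k].
/a/ — between /k/ and /m/, before a nasal consonant — surfaces as [ã] (rule 2).
/m/ stays [m].
/a/ — between /m/ and /m/, before a nasal consonant — surfaces as [ã] (rule 2).
/m/ — not in any rule's target class → [m].
Rule 2 applies to /i/ (between /m/ and /m/: before a nasal consonant) → [ĩ].
/m/ (word-final): no rule targets it → [m].

[oɡekãˈmãmĩm]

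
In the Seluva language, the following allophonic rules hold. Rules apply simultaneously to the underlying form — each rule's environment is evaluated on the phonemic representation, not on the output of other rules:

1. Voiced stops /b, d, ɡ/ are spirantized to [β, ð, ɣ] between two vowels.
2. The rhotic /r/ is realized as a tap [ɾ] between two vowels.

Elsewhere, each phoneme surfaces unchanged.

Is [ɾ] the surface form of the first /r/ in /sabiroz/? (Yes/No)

Yes

Rule 2 applies to /r/ (between /i/ and /o/: between two vowels) → [ɾ].
The actual realization is [ɾ], which matches [ɾ].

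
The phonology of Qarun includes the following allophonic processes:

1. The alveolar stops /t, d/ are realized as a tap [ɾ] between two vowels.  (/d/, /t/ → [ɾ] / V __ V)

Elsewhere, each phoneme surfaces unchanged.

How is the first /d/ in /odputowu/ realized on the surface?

/d/ (between /o/ and /p/) is in the target of rule 1 but the environment (between two vowels) is not met → [d].

[d]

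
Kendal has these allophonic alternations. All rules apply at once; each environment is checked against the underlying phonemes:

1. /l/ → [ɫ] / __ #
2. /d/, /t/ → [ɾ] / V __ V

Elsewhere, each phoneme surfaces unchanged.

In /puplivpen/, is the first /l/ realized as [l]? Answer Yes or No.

Yes

/l/ — between /p/ and /i/; rule 1 does not apply here → [l].
The actual realization is [l], which matches [l].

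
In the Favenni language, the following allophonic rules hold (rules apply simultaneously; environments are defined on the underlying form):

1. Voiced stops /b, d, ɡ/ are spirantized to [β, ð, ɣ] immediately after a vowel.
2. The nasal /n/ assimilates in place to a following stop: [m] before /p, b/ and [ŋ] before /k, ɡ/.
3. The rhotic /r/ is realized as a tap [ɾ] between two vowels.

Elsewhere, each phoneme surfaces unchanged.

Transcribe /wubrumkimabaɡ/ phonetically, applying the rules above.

Rule 1 applies to /b/ (between /u/ and /r/: immediately after a vowel) → [β].
/r/ (between /b/ and /u/): rule 3 targets it, but not between two vowels → unchanged [r].
Rule 1 applies to /b/ (between /a/ and /a/: immediately after a vowel) → [β].
/ɡ/ — word-final, immediately after a vowel — surfaces as [ɣ] (rule 1).

[wuβrumkimaβaɣ]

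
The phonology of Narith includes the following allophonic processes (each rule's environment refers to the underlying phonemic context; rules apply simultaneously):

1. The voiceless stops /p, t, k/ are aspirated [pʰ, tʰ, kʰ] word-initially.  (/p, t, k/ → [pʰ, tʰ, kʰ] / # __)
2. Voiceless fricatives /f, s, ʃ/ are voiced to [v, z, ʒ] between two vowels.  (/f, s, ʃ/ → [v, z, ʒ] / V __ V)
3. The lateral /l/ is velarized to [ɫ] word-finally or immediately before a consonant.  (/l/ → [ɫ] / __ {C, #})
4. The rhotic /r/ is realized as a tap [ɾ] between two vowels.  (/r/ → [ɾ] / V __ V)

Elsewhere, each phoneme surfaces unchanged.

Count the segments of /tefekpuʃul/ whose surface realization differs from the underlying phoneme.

4

Segments that undergo a rule: /t/ → [tʰ] (rule 1); /f/ → [v] (rule 2); /ʃ/ → [ʒ] (rule 2); /l/ → [ɫ] (rule 3).
All other segments surface unchanged.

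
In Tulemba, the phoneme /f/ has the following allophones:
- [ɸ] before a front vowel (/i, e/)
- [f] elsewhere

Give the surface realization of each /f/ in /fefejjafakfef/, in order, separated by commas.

Occurrence 1 (position 1): before a front vowel (/i, e/) → [ɸ].
Occurrence 2 (position 3): before a front vowel (/i, e/) → [ɸ].
Occurrence 3 (position 8): no conditioning environment matches → elsewhere allophone [f].
Occurrence 4 (position 11): before a front vowel (/i, e/) → [ɸ].
Occurrence 5 (position 13): no conditioning environment matches → elsewhere allophone [f].

[ɸ], [ɸ], [f], [ɸ], [f]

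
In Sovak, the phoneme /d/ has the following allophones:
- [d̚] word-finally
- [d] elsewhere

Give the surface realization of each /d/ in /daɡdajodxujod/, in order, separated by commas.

[d], [d], [d], [d̚]

Occurrence 1 (position 1): no conditioning environment matches → elsewhere allophone [d].
Occurrence 2 (position 4): no conditioning environment matches → elsewhere allophone [d].
Occurrence 3 (position 8): no conditioning environment matches → elsewhere allophone [d].
Occurrence 4 (position 13): word-finally → [d̚].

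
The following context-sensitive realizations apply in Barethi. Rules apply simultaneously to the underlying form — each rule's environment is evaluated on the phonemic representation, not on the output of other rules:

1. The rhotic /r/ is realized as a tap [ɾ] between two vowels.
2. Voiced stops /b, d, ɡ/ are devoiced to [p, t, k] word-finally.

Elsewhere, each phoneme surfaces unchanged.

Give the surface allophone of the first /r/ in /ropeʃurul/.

[r]

/r/ — word-initial; rule 1 does not apply here → [r].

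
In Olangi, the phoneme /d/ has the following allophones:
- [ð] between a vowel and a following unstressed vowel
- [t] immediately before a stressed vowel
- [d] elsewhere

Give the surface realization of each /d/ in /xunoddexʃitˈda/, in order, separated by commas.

[d], [d], [t]

Occurrence 1 (position 5): no conditioning environment matches → elsewhere allophone [d].
Occurrence 2 (position 6): no conditioning environment matches → elsewhere allophone [d].
Occurrence 3 (position 12): immediately before a stressed vowel → [t].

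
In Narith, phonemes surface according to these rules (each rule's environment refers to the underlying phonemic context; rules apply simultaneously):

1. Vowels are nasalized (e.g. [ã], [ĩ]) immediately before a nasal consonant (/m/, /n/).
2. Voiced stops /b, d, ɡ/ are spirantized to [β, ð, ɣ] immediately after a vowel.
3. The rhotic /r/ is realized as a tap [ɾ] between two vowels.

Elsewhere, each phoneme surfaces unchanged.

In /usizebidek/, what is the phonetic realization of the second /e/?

[e]

/e/ (between /d/ and /k/) fails the environment for rule 1, so it stays [e].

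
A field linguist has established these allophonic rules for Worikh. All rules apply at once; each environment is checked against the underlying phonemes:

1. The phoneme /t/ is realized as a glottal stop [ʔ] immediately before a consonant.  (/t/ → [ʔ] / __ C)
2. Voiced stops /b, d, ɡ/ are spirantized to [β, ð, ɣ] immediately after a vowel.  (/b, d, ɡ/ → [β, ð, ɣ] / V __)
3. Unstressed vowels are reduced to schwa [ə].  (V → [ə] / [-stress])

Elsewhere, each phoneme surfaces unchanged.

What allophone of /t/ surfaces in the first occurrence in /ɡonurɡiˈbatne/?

/t/ — between /a/ and /n/, immediately before a consonant — surfaces as [ʔ] (rule 1).

[ʔ]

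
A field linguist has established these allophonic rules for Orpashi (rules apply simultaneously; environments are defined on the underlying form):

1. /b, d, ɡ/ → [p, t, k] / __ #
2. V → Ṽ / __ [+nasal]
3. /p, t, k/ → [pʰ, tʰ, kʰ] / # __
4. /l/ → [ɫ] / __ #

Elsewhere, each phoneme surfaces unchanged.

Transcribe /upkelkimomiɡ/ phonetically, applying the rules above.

[upkelkĩmõmik]

/u/ — word-initial; rule 2 does not apply here → [u].
/p/ (between /u/ and /k/): rule 3 targets it, but not word-initially → unchanged [p].
/k/ — between /p/ and /e/; rule 3 does not apply here → [k].
/e/ (between /k/ and /l/): rule 2 targets it, but not before a nasal consonant → unchanged [e].
/l/ (between /e/ and /k/) fails the environment for rule 4, so it stays [l].
/k/ (between /l/ and /i/): rule 3 targets it, but not word-initially → unchanged [k].
/i/ meets the environment for rule 2 (before a nasal consonant) → [ĩ].
/m/ stays [m].
/o/ — between /m/ and /m/, before a nasal consonant — surfaces as [õ] (rule 2).
/m/ — not in any rule's target class → [m].
/i/ (between /m/ and /ɡ/) fails the environment for rule 2, so it stays [i].
/ɡ/ (word-final): word-finally, so rule 1 applies → [k].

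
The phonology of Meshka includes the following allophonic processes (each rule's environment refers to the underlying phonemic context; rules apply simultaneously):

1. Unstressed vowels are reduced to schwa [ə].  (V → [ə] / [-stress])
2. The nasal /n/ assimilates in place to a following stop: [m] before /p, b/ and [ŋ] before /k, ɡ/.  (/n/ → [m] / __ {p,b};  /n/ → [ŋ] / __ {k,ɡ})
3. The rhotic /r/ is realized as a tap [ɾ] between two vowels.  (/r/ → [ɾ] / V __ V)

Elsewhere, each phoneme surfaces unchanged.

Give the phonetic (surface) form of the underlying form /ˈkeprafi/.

/k/ — not in any rule's target class → [k].
/e/ — between /k/ and /p/; rule 1 does not apply here → [e].
/p/ (between /e/ and /r/): no rule targets it → [p].
/r/ (between /p/ and /a/): rule 3 targets it, but not between two vowels → unchanged [r].
/a/ meets the environment for rule 1 (in an unstressed syllable) → [ə].
/f/ stays [f].
/i/ meets the environment for rule 1 (in an unstressed syllable) → [ə].

[ˈkeprəfə]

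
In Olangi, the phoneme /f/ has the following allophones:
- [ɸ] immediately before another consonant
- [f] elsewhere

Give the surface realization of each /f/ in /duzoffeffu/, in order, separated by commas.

Occurrence 1 (position 5): immediately before another consonant → [ɸ].
Occurrence 2 (position 6): no conditioning environment matches → elsewhere allophone [f].
Occurrence 3 (position 8): immediately before another consonant → [ɸ].
Occurrence 4 (position 9): no conditioning environment matches → elsewhere allophone [f].

[ɸ], [f], [ɸ], [f]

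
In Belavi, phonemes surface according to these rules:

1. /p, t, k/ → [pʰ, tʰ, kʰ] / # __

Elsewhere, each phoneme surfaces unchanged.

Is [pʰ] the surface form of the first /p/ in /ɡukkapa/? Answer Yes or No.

No

/p/ (between /a/ and /a/): rule 1 targets it, but not word-initially → unchanged [p].
The actual realization is [p], not [pʰ].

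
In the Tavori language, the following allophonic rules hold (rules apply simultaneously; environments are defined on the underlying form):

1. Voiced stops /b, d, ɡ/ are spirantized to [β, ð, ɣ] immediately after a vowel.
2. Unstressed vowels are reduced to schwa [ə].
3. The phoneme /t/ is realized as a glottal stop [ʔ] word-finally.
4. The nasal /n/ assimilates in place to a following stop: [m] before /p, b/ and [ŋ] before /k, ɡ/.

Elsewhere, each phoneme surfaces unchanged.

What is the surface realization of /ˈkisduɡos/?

[ˈkisdəɣəs]

/i/ (between /k/ and /s/) is in the target of rule 2 but the environment (in an unstressed syllable) is not met → [i].
/d/ (between /s/ and /u/): rule 1 targets it, but not immediately after a vowel → unchanged [d].
Rule 2 applies to /u/ (between /d/ and /ɡ/: in an unstressed syllable) → [ə].
/ɡ/ (between /u/ and /o/): immediately after a vowel, so rule 1 applies → [ɣ].
/o/ (between /ɡ/ and /s/) occurs in an unstressed syllable → [ə] by rule 2.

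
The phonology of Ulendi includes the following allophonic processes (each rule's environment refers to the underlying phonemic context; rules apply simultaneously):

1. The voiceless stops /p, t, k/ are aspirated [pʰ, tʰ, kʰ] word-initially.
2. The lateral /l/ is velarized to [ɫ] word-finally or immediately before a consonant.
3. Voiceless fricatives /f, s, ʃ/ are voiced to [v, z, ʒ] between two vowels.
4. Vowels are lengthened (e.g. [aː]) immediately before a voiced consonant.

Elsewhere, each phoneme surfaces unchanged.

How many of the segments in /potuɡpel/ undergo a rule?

Segments that undergo a rule: /p/ → [pʰ] (rule 1); /u/ → [uː] (rule 4); /e/ → [eː] (rule 4); /l/ → [ɫ] (rule 2).
All other segments surface unchanged.

4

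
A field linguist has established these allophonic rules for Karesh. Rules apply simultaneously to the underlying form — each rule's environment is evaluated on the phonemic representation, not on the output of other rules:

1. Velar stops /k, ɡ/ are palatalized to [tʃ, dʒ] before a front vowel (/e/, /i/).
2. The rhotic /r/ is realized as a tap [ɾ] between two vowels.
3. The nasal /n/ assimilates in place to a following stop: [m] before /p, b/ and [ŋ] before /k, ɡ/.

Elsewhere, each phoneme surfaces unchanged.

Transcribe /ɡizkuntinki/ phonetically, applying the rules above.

[dʒizkuntiŋtʃi]

/ɡ/ (word-initial): before a front vowel, so rule 1 applies → [dʒ].
/k/ (between /z/ and /u/) fails the environment for rule 1, so it stays [k].
/n/ — between /u/ and /t/; rule 3 does not apply here → [n].
/n/ — between /i/ and /k/, before a labial or velar stop — surfaces as [ŋ] (rule 3).
/k/ meets the environment for rule 1 (before a front vowel) → [tʃ].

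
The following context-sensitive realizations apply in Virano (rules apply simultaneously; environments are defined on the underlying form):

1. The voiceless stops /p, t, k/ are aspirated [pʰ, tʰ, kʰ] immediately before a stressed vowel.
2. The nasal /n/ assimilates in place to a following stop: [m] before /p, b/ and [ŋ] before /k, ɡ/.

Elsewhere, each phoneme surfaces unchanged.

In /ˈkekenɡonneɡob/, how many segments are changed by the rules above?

2

Segments that undergo a rule: /k/ → [kʰ] (rule 1); /n/ → [ŋ] (rule 2).
All other segments surface unchanged.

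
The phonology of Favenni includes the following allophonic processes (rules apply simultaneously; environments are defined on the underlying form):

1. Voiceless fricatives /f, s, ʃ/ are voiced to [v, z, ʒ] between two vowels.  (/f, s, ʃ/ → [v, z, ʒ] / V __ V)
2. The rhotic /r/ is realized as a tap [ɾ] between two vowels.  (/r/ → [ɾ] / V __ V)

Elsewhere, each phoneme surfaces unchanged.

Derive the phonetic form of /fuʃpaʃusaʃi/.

/f/ (word-initial): rule 1 targets it, but not between two vowels → unchanged [f].
/u/ stays [u].
/ʃ/ (between /u/ and /p/) fails the environment for rule 1, so it stays [ʃ].
/p/ stays [p].
/a/ (between /p/ and /ʃ/) is unaffected → [a].
/ʃ/ (between /a/ and /u/) occurs between two vowels → [ʒ] by rule 1.
/u/ — not in any rule's target class → [u].
/s/ meets the environment for rule 1 (between two vowels) → [z].
/a/ (between /s/ and /ʃ/): no rule targets it → [a].
/ʃ/ (between /a/ and /i/) occurs between two vowels → [ʒ] by rule 1.
/i/ — not in any rule's target class → [i].

[fuʃpaʒuzaʒi]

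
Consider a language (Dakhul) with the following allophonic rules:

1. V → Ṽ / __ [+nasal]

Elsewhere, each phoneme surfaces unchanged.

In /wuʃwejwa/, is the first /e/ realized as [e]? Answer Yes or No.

/e/ (between /w/ and /j/) is in the target of rule 1 but the environment (before a nasal consonant) is not met → [e].
The actual realization is [e], which matches [e].

Yes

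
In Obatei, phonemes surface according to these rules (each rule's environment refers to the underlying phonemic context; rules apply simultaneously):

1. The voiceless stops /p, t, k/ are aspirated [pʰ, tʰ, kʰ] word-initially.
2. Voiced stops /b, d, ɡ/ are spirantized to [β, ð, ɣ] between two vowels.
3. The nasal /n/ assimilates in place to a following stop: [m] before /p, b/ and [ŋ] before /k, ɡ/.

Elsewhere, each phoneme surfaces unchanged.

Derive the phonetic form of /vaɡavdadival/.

[vaɣavdaðival]

/v/ (word-initial): no rule targets it → [v].
/a/ (between /v/ and /ɡ/) is unaffected → [a].
/ɡ/ (between /a/ and /a/) occurs between two vowels → [ɣ] by rule 2.
/a/ stays [a].
/v/ (between /a/ and /d/) is unaffected → [v].
/d/ — between /v/ and /a/; rule 2 does not apply here → [d].
/a/ stays [a].
/d/ (between /a/ and /i/) occurs between two vowels → [ð] by rule 2.
/i/ stays [i].
/v/ (between /i/ and /a/): no rule targets it → [v].
/a/ (between /v/ and /l/) is unaffected → [a].
/l/ (word-final): no rule targets it → [l].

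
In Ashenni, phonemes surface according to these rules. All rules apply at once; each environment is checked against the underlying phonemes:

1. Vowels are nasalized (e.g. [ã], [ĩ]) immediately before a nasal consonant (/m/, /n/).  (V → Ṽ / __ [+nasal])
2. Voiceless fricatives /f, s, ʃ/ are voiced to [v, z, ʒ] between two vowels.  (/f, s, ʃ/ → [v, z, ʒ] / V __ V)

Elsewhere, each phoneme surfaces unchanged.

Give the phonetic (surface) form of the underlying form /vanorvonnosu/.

/v/ (word-initial) is unaffected → [v].
Rule 1 applies to /a/ (between /v/ and /n/: before a nasal consonant) → [ã].
/n/ (between /a/ and /o/): no rule targets it → [n].
/o/ (between /n/ and /r/) is in the target of rule 1 but the environment (before a nasal consonant) is not met → [o].
/r/ (between /o/ and /v/) is unaffected → [r].
/v/ stays [v].
/o/ (between /v/ and /n/) occurs before a nasal consonant → [õ] by rule 1.
/n/ (between /o/ and /n/): no rule targets it → [n].
/n/ — not in any rule's target class → [n].
/o/ (between /n/ and /s/) fails the environment for rule 1, so it stays [o].
Rule 2 applies to /s/ (between /o/ and /u/: between two vowels) → [z].
/u/ (word-final) is in the target of rule 1 but the environment (before a nasal consonant) is not met → [u].

[vãnorvõnnozu]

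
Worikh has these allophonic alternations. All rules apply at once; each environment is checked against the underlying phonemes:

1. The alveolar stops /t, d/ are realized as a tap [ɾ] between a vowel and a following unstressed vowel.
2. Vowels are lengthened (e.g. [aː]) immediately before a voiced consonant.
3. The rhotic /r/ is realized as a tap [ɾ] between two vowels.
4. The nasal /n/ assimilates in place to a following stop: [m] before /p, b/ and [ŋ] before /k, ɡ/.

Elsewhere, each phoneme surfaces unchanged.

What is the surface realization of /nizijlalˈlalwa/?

/n/ — word-initial; rule 4 does not apply here → [n].
/i/ (between /n/ and /z/): before a voiced consonant, so rule 2 applies → [iː].
/z/ — not in any rule's target class → [z].
/i/ (between /z/ and /j/): before a voiced consonant, so rule 2 applies → [iː].
/j/ (between /i/ and /l/): no rule targets it → [j].
/l/ — not in any rule's target class → [l].
Rule 2 applies to /a/ (between /l/ and /l/: before a voiced consonant) → [aː].
/l/ — not in any rule's target class → [l].
/l/ stays [l].
/a/ meets the environment for rule 2 (before a voiced consonant) → [aː].
/l/ (between /a/ and /w/): no rule targets it → [l].
/w/ stays [w].
/a/ (word-final) is in the target of rule 2 but the environment (before a voiced consonant) is not met → [a].

[niːziːjlaːlˈlaːlwa]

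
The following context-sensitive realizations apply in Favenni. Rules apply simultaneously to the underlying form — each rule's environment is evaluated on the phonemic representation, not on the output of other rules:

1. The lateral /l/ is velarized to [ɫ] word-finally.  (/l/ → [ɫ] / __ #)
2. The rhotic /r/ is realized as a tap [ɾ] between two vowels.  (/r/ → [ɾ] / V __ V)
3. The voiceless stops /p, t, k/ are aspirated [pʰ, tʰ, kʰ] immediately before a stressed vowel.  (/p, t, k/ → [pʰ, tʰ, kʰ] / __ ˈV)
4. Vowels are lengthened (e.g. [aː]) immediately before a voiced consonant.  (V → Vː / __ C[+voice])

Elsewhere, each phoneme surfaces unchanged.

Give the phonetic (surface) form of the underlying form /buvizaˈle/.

[buːviːzaːˈle]

/u/ meets the environment for rule 4 (before a voiced consonant) → [uː].
/i/ meets the environment for rule 4 (before a voiced consonant) → [iː].
/a/ meets the environment for rule 4 (before a voiced consonant) → [aː].
/l/ (between /a/ and /e/) fails the environment for rule 1, so it stays [l].
/e/ (word-final): rule 4 targets it, but not before a voiced consonant → unchanged [e].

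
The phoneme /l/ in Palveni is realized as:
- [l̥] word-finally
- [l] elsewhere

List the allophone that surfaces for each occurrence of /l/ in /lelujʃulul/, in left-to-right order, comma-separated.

Occurrence 1 (position 1): no conditioning environment matches → elsewhere allophone [l].
Occurrence 2 (position 3): no conditioning environment matches → elsewhere allophone [l].
Occurrence 3 (position 8): no conditioning environment matches → elsewhere allophone [l].
Occurrence 4 (position 10): word-finally → [l̥].

[l], [l], [l], [l̥]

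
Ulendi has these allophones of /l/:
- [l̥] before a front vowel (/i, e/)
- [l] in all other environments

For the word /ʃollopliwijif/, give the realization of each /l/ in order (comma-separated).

Occurrence 1 (position 3): no conditioning environment matches → elsewhere allophone [l].
Occurrence 2 (position 4): no conditioning environment matches → elsewhere allophone [l].
Occurrence 3 (position 7): before a front vowel (/i, e/) → [l̥].

[l], [l], [l̥]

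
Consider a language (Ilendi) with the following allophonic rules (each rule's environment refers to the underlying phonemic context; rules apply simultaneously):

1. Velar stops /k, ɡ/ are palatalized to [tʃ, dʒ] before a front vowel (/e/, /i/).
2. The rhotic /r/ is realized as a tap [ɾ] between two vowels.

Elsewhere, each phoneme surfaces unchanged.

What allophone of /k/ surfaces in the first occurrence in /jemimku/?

[k]

/k/ (between /m/ and /u/): rule 1 targets it, but not before a front vowel → unchanged [k].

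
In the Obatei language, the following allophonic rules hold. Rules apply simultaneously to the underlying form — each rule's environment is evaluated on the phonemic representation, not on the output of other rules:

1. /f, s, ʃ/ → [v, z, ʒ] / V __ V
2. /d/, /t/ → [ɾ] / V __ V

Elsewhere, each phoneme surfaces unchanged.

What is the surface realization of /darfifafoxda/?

[darfivavoxda]

/d/ (word-initial) is in the target of rule 2 but the environment (between two vowels) is not met → [d].
/a/ (between /d/ and /r/): no rule targets it → [a].
/r/ — not in any rule's target class → [r].
/f/ (between /r/ and /i/) fails the environment for rule 1, so it stays [f].
/i/ stays [i].
/f/ (between /i/ and /a/) occurs between two vowels → [v] by rule 1.
/a/ (between /f/ and /f/) is unaffected → [a].
/f/ — between /a/ and /o/, between two vowels — surfaces as [v] (rule 1).
/o/ stays [o].
/x/ stays [x].
/d/ (between /x/ and /a/) fails the environment for rule 2, so it stays [d].
/a/ (word-final) is unaffected → [a].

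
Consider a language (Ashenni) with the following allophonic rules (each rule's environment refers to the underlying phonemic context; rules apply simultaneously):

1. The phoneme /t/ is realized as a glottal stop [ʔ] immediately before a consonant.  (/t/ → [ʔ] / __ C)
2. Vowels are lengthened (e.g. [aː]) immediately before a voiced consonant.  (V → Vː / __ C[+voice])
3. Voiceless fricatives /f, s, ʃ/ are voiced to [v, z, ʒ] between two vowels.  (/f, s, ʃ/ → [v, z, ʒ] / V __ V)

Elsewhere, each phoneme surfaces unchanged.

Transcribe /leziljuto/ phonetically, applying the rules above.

/l/ stays [l].
/e/ (between /l/ and /z/): before a voiced consonant, so rule 2 applies → [eː].
/z/ (between /e/ and /i/) is unaffected → [z].
/i/ (between /z/ and /l/): before a voiced consonant, so rule 2 applies → [iː].
/l/ — not in any rule's target class → [l].
/j/ — not in any rule's target class → [j].
/u/ (between /j/ and /t/): rule 2 targets it, but not before a voiced consonant → unchanged [u].
/t/ (between /u/ and /o/) is in the target of rule 1 but the environment (immediately before a consonant) is not met → [t].
/o/ (word-final) fails the environment for rule 2, so it stays [o].

[leːziːljuto]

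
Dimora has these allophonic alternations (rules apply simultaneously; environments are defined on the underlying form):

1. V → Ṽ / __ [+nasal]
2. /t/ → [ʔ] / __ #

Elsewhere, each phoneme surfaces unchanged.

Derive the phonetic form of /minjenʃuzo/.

[mĩnjẽnʃuzo]

/m/ stays [m].
/i/ (between /m/ and /n/): before a nasal consonant, so rule 1 applies → [ĩ].
/n/ (between /i/ and /j/): no rule targets it → [n].
/j/ stays [j].
/e/ meets the environment for rule 1 (before a nasal consonant) → [ẽ].
/n/ stays [n].
/ʃ/ (between /n/ and /u/) is unaffected → [ʃ].
/u/ (between /ʃ/ and /z/) is in the target of rule 1 but the environment (before a nasal consonant) is not met → [u].
/z/ (between /u/ and /o/): no rule targets it → [z].
/o/ (word-final): rule 1 targets it, but not before a nasal consonant → unchanged [o].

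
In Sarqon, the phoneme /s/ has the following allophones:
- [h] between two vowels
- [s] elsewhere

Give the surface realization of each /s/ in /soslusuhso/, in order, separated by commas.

[s], [s], [h], [s]

Occurrence 1 (position 1): no conditioning environment matches → elsewhere allophone [s].
Occurrence 2 (position 3): no conditioning environment matches → elsewhere allophone [s].
Occurrence 3 (position 6): between two vowels → [h].
Occurrence 4 (position 9): no conditioning environment matches → elsewhere allophone [s].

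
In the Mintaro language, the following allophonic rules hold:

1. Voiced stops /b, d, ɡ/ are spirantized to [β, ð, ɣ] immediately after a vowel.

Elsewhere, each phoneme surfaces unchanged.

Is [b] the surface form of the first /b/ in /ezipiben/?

No

/b/ meets the environment for rule 1 (immediately after a vowel) → [β].
The actual realization is [β], not [b].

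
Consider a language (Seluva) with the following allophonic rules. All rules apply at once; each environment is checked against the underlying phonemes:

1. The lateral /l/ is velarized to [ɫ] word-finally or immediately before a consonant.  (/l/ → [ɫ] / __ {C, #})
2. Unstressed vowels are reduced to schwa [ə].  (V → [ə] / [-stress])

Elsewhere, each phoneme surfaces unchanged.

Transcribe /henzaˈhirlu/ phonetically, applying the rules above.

/h/ (word-initial) is unaffected → [h].
/e/ — between /h/ and /n/, in an unstressed syllable — surfaces as [ə] (rule 2).
/n/ (between /e/ and /z/): no rule targets it → [n].
/z/ stays [z].
/a/ — between /z/ and /h/, in an unstressed syllable — surfaces as [ə] (rule 2).
/h/ (between /a/ and /i/) is unaffected → [h].
/i/ — between /h/ and /r/; rule 2 does not apply here → [i].
/r/ (between /i/ and /l/): no rule targets it → [r].
/l/ (between /r/ and /u/) fails the environment for rule 1, so it stays [l].
/u/ — word-final, in an unstressed syllable — surfaces as [ə] (rule 2).

[hənzəˈhirlə]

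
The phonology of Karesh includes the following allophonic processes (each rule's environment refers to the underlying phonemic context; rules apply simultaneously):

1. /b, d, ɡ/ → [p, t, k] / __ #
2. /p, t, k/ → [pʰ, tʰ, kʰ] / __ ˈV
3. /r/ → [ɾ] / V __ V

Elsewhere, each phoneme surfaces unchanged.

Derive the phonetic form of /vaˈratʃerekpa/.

[vaˈɾatʃeɾekpa]

/v/ (word-initial) is unaffected → [v].
/a/ (between /v/ and /r/) is unaffected → [a].
/r/ meets the environment for rule 3 (between two vowels) → [ɾ].
/a/ (between /r/ and /t/): no rule targets it → [a].
/t/ — between /a/ and /ʃ/; rule 2 does not apply here → [t].
/ʃ/ (between /t/ and /e/) is unaffected → [ʃ].
/e/ (between /ʃ/ and /r/): no rule targets it → [e].
/r/ — between /e/ and /e/, between two vowels — surfaces as [ɾ] (rule 3).
/e/ (between /r/ and /k/) is unaffected → [e].
/k/ (between /e/ and /p/) is in the target of rule 2 but the environment (immediately before a stressed vowel) is not met → [k].
/p/ (between /k/ and /a/) fails the environment for rule 2, so it stays [p].
/a/ (word-final) is unaffected → [a].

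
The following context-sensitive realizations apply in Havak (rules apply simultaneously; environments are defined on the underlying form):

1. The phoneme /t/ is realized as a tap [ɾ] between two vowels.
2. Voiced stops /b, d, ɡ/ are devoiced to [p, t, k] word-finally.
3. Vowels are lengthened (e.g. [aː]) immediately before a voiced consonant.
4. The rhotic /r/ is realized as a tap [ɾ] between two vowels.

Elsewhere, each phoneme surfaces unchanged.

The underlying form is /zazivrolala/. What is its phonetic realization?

/z/ — not in any rule's target class → [z].
/a/ (between /z/ and /z/) occurs before a voiced consonant → [aː] by rule 3.
/z/ (between /a/ and /i/) is unaffected → [z].
/i/ meets the environment for rule 3 (before a voiced consonant) → [iː].
/v/ stays [v].
/r/ (between /v/ and /o/) is in the target of rule 4 but the environment (between two vowels) is not met → [r].
/o/ (between /r/ and /l/): before a voiced consonant, so rule 3 applies → [oː].
/l/ stays [l].
/a/ (between /l/ and /l/): before a voiced consonant, so rule 3 applies → [aː].
/l/ (between /a/ and /a/) is unaffected → [l].
/a/ — word-final; rule 3 does not apply here → [a].

[zaːziːvroːlaːla]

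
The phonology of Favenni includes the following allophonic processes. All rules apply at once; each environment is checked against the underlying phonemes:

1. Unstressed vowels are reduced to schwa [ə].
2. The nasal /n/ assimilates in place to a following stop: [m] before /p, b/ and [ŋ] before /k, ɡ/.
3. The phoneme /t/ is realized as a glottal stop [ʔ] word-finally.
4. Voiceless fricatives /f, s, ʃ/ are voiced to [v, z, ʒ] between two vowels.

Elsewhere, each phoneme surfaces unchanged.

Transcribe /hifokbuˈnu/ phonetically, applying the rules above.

[həvəkbəˈnu]

/h/ (word-initial): no rule targets it → [h].
Rule 1 applies to /i/ (between /h/ and /f/: in an unstressed syllable) → [ə].
Rule 4 applies to /f/ (between /i/ and /o/: between two vowels) → [v].
/o/ meets the environment for rule 1 (in an unstressed syllable) → [ə].
/k/ (between /o/ and /b/) is unaffected → [k].
/b/ (between /k/ and /u/) is unaffected → [b].
/u/ — between /b/ and /n/, in an unstressed syllable — surfaces as [ə] (rule 1).
/n/ (between /u/ and /u/) is in the target of rule 2 but the environment (before a labial or velar stop) is not met → [n].
/u/ (word-final): rule 1 targets it, but not in an unstressed syllable → unchanged [u].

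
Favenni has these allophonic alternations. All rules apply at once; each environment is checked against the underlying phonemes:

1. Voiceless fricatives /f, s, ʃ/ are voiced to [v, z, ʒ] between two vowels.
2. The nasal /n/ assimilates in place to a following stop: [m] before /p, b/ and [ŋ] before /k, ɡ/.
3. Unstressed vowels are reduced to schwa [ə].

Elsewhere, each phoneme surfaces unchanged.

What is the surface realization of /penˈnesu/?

/p/ (word-initial) is unaffected → [p].
/e/ meets the environment for rule 3 (in an unstressed syllable) → [ə].
/n/ — between /e/ and /n/; rule 2 does not apply here → [n].
/n/ (between /n/ and /e/) is in the target of rule 2 but the environment (before a labial or velar stop) is not met → [n].
/e/ (between /n/ and /s/): rule 3 targets it, but not in an unstressed syllable → unchanged [e].
/s/ (between /e/ and /u/): between two vowels, so rule 1 applies → [z].
/u/ (word-final): in an unstressed syllable, so rule 3 applies → [ə].

[pənˈnezə]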